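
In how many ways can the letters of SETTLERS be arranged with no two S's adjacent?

3780

There are 8!/(2!·2!·2!) = 5040 arrangements of SETTLERS in total.
Arrangements with the S's together: treat SS as one letter, giving (7)!/(2!·2!) = 1260.
Hence 5040 − 1260 = 3780.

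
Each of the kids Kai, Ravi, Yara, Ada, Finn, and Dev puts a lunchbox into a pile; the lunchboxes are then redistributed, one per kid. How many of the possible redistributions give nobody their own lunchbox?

This is the derangement count D_6: permutations of 6 items with no fixed point.
By inclusion–exclusion this is Σ_{j=0}^{6} (−1)^j C(6,j)·(6−j)!.
Computing: 720 − 720 + 360 − 120 + 30 − 6 + 1 = 265.

265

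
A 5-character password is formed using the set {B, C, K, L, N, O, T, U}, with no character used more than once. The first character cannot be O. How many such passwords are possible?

The first character has 8−1 = 7 choices (anything except O).
The remaining 4 characters are filled from the other 7 symbols without repetition: 7 × 6 × 5 × 4 = 840.
Total: 7 × 840 = 5880.

5880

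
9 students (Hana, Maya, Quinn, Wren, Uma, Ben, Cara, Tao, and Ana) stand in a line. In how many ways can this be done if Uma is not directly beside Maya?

Of the 9! = 362880 arrangements, those with Uma and Maya adjacent number 2 × 8! = 80640 (treat the pair as a block with 2 internal orders).
So 362880 − 80640 = 282240 arrangements keep them apart.

282240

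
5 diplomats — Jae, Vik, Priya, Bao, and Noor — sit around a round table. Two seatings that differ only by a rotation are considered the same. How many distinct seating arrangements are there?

24

Fix one person's seat to break rotational symmetry; the remaining 4 people can be arranged in (4)! = 24 ways.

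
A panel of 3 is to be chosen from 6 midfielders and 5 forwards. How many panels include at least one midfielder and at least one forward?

135

Total 3-person selections from all 11: C(11,3) = 165.
Selections missing a whole group: no midfielders → C(5,3) = 10; no forwards → C(6,3) = 20.
Both groups omitted at once is impossible, so 165 − 30 = 135.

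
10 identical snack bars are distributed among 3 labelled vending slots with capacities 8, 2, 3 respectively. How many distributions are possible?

Ignoring the caps, the number of non-negative solutions to x_1+…+x_3 = 10 is C(12,2) = 66.
Subtract solutions that violate a single cap (substitute x_i' = x_i − (cap_i+1)): x_1 ≥ 9 gives C(3,2) = 3; x_2 ≥ 3 gives C(9,2) = 36; x_3 ≥ 4 gives C(8,2) = 28. Together 67.
Add back pairs where two caps are both exceeded: 0 + 0 + 10 = 10.
By inclusion–exclusion the count is 66 − 67 + 10 = 9.

9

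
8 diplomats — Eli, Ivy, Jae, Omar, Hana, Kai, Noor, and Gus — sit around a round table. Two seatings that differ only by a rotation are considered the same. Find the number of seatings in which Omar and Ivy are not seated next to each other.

All circular seatings of 8 people number (7)! = 5040.
Those with Omar next to Ivy: fuse the pair into one unit and seat 7 units around a circle — 2·(6)! = 1440.
Subtracting, 5040 − 1440 = 3600.

3600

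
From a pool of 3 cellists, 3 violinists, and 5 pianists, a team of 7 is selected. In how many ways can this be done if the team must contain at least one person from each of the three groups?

314

With no constraint there are C(11,7) = 330 possible selections.
Subtract selections that omit an entire group: no cellists → C(8,7) = 8; no violinists → C(8,7) = 8; no pianists → C(6,7) = 0.
Add back selections omitting two groups (i.e. drawn from a single group): C(3,7) + C(3,7) + C(5,7) = 0.
By inclusion–exclusion: 330 − 16 + 0 = 314.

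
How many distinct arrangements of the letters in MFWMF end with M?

12

With the last slot taken by M, it remains to arrange the other 4 letters (FWMF).
Those 4 letters have F appearing twice, giving (4)!/(2!) = 12.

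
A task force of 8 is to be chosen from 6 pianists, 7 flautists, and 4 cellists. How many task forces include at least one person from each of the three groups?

With no constraint there are C(17,8) = 24310 possible selections.
Selections missing a whole group: no pianists → C(11,8) = 165; no flautists → C(10,8) = 45; no cellists → C(13,8) = 1287.
Add back selections omitting two groups (i.e. drawn from a single group): C(6,8) + C(7,8) + C(4,8) = 0.
By inclusion–exclusion: 24310 − 1497 + 0 = 22813.

22813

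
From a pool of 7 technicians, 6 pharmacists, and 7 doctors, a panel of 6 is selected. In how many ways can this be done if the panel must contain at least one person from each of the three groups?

32340

Total 6-person selections from all 20: C(20,6) = 38760.
Selections missing a whole group: no technicians → C(13,6) = 1716; no pharmacists → C(14,6) = 3003; no doctors → C(13,6) = 1716.
Add back selections omitting two groups (i.e. drawn from a single group): C(7,6) + C(6,6) + C(7,6) = 15.
By inclusion–exclusion: 38760 − 6435 + 15 = 32340.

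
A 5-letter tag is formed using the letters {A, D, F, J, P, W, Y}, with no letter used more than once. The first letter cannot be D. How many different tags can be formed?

The first letter has 7−1 = 6 choices (anything except D).
The remaining 4 letters are filled from the other 6 symbols without repetition: 6 × 5 × 4 × 3 = 360.
Total: 6 × 360 = 2160.

2160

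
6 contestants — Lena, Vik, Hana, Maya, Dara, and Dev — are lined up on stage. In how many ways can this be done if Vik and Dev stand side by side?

240

Glue Vik and Dev into one block (2 internal orders), leaving 5 units to arrange in a row.
That gives 2 × 5! = 2 × 120 = 240.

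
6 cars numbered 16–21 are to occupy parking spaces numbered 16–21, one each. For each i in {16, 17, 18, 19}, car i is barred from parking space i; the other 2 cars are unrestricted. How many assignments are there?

362

Let Aᵢ (for 16 ≤ i ≤ 19) be the placements that put car i in its forbidden parking space. Any j of these fix j positions, leaving (6−j)! ways to fill the rest, and there are C(4,j) ways to pick which j.
By inclusion–exclusion, the number of valid placements is Σ_{j=0}^{4} (−1)^j C(4,j)·(6−j)!.
Computing: 720 − 480 + 144 − 24 + 2 = 362.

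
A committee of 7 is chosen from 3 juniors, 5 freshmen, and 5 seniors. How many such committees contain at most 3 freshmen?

1408

Split by how many freshmen are chosen (0 through 3).
Sum: C(5,0)·C(8,7) + C(5,1)·C(8,6) + C(5,2)·C(8,5) + C(5,3)·C(8,4) = 8 + 140 + 560 + 700 = 1408.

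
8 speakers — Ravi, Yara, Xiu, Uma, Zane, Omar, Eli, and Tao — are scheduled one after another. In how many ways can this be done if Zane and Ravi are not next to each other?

There are 8! = 40320 arrangements in all. If Zane and Ravi are adjacent, merging them into one block gives 2·(7)! = 10080 arrangements.
So 40320 − 10080 = 30240 arrangements keep them apart.

30240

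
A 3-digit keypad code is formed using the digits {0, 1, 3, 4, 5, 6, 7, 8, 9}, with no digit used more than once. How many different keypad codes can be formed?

504

This is a permutation of 3 out of 9: P(9,3) = 9!/6!.
9 × 8 × 7 = 504.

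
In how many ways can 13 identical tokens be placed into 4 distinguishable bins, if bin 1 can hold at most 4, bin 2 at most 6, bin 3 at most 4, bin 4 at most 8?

139

By stars and bars, unrestricted non-negative solutions to x_1+…+x_4 = 13 number C(13+3,3) = 560.
Subtract solutions that violate a single cap (substitute x_i' = x_i − (cap_i+1)): x_1 ≥ 5 gives C(11,3) = 165; x_2 ≥ 7 gives C(9,3) = 84; x_3 ≥ 5 gives C(11,3) = 165; x_4 ≥ 9 gives C(7,3) = 35. Together 449.
Add back pairs where two caps are both exceeded: 4 + 20 + 0 + 4 + 0 + 0 = 28.
By inclusion–exclusion the count is 560 − 449 + 28 = 139.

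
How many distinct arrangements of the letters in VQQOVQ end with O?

10

With the last slot taken by O, it remains to arrange the other 5 letters (VQQVQ).
Those 5 letters have Q appearing 3 times and V appearing twice, giving (5)!/(3!·2!) = 10.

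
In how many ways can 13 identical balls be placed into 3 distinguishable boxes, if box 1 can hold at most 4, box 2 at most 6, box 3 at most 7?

15

Without the upper bounds there are C(15,2) = 105 ways to split 13 among 3 boxes.
Subtract solutions that violate a single cap (substitute x_i' = x_i − (cap_i+1)): x_1 ≥ 5 gives C(10,2) = 45; x_2 ≥ 7 gives C(8,2) = 28; x_3 ≥ 8 gives C(7,2) = 21. Together 94.
Add back pairs where two caps are both exceeded: 3 + 1 + 0 = 4.
By inclusion–exclusion the count is 105 − 94 + 4 = 15.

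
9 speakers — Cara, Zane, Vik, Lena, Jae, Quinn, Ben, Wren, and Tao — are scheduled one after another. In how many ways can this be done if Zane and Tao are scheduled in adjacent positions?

Glue Zane and Tao into one block (2 internal orders), leaving 8 units to arrange in a row.
That gives 2 × 8! = 2 × 40320 = 80640.

80640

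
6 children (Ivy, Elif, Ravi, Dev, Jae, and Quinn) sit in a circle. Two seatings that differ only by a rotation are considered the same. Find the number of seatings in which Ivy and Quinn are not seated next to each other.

72

Without the restriction there are (5)! = 120 seatings.
Seatings with Ivy beside Quinn: treat them as a block with 2 internal orders, giving 2 × (4)! = 48.
Subtracting, 120 − 48 = 72.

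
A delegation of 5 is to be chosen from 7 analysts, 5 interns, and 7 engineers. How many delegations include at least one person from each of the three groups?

Total 5-person selections from all 19: C(19,5) = 11628.
Subtract selections that omit an entire group: no analysts → C(12,5) = 792; no interns → C(14,5) = 2002; no engineers → C(12,5) = 792.
Add back selections omitting two groups (i.e. drawn from a single group): C(7,5) + C(5,5) + C(7,5) = 43.
By inclusion–exclusion: 11628 − 3586 + 43 = 8085.

8085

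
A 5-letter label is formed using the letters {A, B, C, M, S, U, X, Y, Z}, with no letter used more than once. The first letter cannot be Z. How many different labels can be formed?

The first letter has 9−1 = 8 choices (anything except Z).
The remaining 4 letters are filled from the other 8 symbols without repetition: 8 × 7 × 6 × 5 = 1680.
Total: 8 × 1680 = 13440.

13440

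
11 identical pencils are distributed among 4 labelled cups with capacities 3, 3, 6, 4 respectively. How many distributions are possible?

Without the upper bounds there are C(14,3) = 364 ways to split 11 among 4 cups.
Subtract solutions that violate a single cap (substitute x_i' = x_i − (cap_i+1)): x_1 ≥ 4 gives C(10,3) = 120; x_2 ≥ 4 gives C(10,3) = 120; x_3 ≥ 7 gives C(7,3) = 35; x_4 ≥ 5 gives C(9,3) = 84. Together 359.
Add back pairs where two caps are both exceeded: 20 + 1 + 10 + 1 + 10 + 0 = 42.
By inclusion–exclusion the count is 364 − 359 + 42 = 47.

47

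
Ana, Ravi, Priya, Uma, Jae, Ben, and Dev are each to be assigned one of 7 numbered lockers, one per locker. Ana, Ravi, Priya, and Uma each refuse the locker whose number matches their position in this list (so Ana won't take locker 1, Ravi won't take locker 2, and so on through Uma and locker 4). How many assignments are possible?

Let Aᵢ (for 1 ≤ i ≤ 4) be the placements that put person i in their forbidden locker. Any j of these fix j positions, leaving (7−j)! ways to fill the rest, and there are C(4,j) ways to pick which j.
By inclusion–exclusion, the number of valid placements is Σ_{j=0}^{4} (−1)^j C(4,j)·(7−j)!.
Computing: 5040 − 2880 + 720 − 96 + 6 = 2790.

2790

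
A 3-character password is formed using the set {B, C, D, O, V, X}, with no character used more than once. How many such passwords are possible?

Choose and order 3 of the 6 symbols: the first character has 6 options, the next 5, then 4.
6 × 5 × 4 = 120.

120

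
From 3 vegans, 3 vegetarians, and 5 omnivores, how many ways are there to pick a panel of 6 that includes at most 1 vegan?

196

Split by how many vegans are chosen (0 through 1).
Sum: C(3,0)·C(8,6) + C(3,1)·C(8,5) = 28 + 168 = 196.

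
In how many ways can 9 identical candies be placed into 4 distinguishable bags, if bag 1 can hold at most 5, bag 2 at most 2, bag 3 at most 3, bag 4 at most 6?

Ignoring the caps, the number of non-negative solutions to x_1+…+x_4 = 9 is C(12,3) = 220.
Subtract solutions that violate a single cap (substitute x_i' = x_i − (cap_i+1)): x_1 ≥ 6 gives C(6,3) = 20; x_2 ≥ 3 gives C(9,3) = 84; x_3 ≥ 4 gives C(8,3) = 56; x_4 ≥ 7 gives C(5,3) = 10. Together 170.
Add back pairs where two caps are both exceeded: 1 + 0 + 0 + 10 + 0 + 0 = 11.
By inclusion–exclusion the count is 220 − 170 + 11 = 61.

61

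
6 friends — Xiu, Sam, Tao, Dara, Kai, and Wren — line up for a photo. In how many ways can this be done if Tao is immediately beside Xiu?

Glue Tao and Xiu into one block (2 internal orders), leaving 5 units to arrange in a row.
So the count is 2·(5)! = 240.

240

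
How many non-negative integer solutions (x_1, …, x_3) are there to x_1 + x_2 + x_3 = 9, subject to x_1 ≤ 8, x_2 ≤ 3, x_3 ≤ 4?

19

Without the upper bounds there are C(11,2) = 55 ways to split 9 among 3 variables.
Subtract solutions that violate a single cap (substitute x_i' = x_i − (cap_i+1)): x_1 ≥ 9 gives C(2,2) = 1; x_2 ≥ 4 gives C(7,2) = 21; x_3 ≥ 5 gives C(6,2) = 15. Together 37.
Add back pairs where two caps are both exceeded: 0 + 0 + 1 = 1.
By inclusion–exclusion the count is 55 − 37 + 1 = 19.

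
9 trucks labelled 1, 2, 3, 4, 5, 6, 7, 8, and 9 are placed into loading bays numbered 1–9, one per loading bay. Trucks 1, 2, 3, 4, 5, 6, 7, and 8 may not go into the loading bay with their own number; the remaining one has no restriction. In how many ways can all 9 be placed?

Let Aᵢ (for 1 ≤ i ≤ 8) be the placements that put truck i in its forbidden loading bay. Any j of these fix j positions, leaving (9−j)! ways to fill the rest, and there are C(8,j) ways to pick which j.
By inclusion–exclusion, the number of valid placements is Σ_{j=0}^{8} (−1)^j C(8,j)·(9−j)!.
Computing: 362880 − 322560 + 141120 − 40320 + 8400 − 1344 + 168 − 16 + 1 = 148329.

148329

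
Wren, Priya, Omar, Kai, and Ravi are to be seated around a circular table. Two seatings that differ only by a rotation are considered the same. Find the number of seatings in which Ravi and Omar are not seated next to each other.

Without the restriction there are (4)! = 24 seatings.
Those with Ravi next to Omar: fuse the pair into one unit and seat 4 units around a circle — 2·(3)! = 12.
Subtracting, 24 − 12 = 12.

12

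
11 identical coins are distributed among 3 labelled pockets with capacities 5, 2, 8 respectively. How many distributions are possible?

Ignoring the caps, the number of non-negative solutions to x_1+…+x_3 = 11 is C(13,2) = 78.
Subtract solutions that violate a single cap (substitute x_i' = x_i − (cap_i+1)): x_1 ≥ 6 gives C(7,2) = 21; x_2 ≥ 3 gives C(10,2) = 45; x_3 ≥ 9 gives C(4,2) = 6. Together 72.
Add back pairs where two caps are both exceeded: 6 + 0 + 0 = 6.
By inclusion–exclusion the count is 78 − 72 + 6 = 12.

12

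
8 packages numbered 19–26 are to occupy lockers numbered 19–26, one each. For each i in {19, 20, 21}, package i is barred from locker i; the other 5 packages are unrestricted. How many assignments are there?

Let Aᵢ (for i ∈ {19, 20, 21}) be the placements that put package i in its forbidden locker. Any j of these fix j positions, leaving (8−j)! ways to fill the rest, and there are C(3,j) ways to pick which j.
By inclusion–exclusion, the number of valid placements is Σ_{j=0}^{3} (−1)^j C(3,j)·(8−j)!.
Computing: 40320 − 15120 + 2160 − 120 = 27240.

27240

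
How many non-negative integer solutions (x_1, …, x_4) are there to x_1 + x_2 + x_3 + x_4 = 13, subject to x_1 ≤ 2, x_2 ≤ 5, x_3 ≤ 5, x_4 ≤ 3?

10

Ignoring the caps, the number of non-negative solutions to x_1+…+x_4 = 13 is C(16,3) = 560.
Subtract solutions that violate a single cap (substitute x_i' = x_i − (cap_i+1)): x_1 ≥ 3 gives C(13,3) = 286; x_2 ≥ 6 gives C(10,3) = 120; x_3 ≥ 6 gives C(10,3) = 120; x_4 ≥ 4 gives C(12,3) = 220. Together 746.
Add back pairs where two caps are both exceeded: 35 + 35 + 84 + 4 + 20 + 20 = 198.
Subtract triples: 0 + 1 + 1 + 0 = 2.
By inclusion–exclusion the count is 560 − 746 + 198 − 2 = 10.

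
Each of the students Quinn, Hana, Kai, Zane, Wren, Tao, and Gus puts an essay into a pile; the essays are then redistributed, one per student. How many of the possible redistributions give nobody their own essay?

1854

Let Aᵢ be the assignments in which student i gets their own essay. We want the size of the complement of A₁∪…∪A_7.
By inclusion–exclusion this is Σ_{j=0}^{7} (−1)^j C(7,j)·(7−j)!.
Computing: 5040 − 5040 + 2520 − 840 + 210 − 42 + 7 − 1 = 1854.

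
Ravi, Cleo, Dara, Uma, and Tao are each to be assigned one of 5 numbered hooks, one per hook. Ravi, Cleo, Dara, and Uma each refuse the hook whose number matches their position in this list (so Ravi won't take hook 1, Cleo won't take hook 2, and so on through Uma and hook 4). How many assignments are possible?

Let Aᵢ (for 1 ≤ i ≤ 4) be the placements that put person i in their forbidden hook. Any j of these fix j positions, leaving (5−j)! ways to fill the rest, and there are C(4,j) ways to pick which j.
By inclusion–exclusion, the number of valid placements is Σ_{j=0}^{4} (−1)^j C(4,j)·(5−j)!.
Computing: 120 − 96 + 36 − 8 + 1 = 53.

53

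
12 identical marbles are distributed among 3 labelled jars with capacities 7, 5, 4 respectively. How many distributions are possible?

15

Ignoring the caps, the number of non-negative solutions to x_1+…+x_3 = 12 is C(14,2) = 91.
Subtract solutions that violate a single cap (substitute x_i' = x_i − (cap_i+1)): x_1 ≥ 8 gives C(6,2) = 15; x_2 ≥ 6 gives C(8,2) = 28; x_3 ≥ 5 gives C(9,2) = 36. Together 79.
Add back pairs where two caps are both exceeded: 0 + 0 + 3 = 3.
By inclusion–exclusion the count is 91 − 79 + 3 = 15.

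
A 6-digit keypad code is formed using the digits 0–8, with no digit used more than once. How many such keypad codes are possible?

With no repetition, fill the 6 digits in order: 9 choices, then 8, down to 4.
That product is 9 × 8 × 7 × 6 × 5 × 4 = 60480.

60480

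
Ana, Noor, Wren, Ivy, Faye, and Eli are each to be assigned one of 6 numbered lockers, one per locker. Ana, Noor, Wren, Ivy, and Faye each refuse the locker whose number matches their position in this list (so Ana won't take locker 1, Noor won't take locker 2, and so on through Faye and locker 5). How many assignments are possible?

309

Let Aᵢ (for 1 ≤ i ≤ 5) be the placements that put person i in their forbidden locker. Any j of these fix j positions, leaving (6−j)! ways to fill the rest, and there are C(5,j) ways to pick which j.
By inclusion–exclusion, the number of valid placements is Σ_{j=0}^{5} (−1)^j C(5,j)·(6−j)!.
Computing: 720 − 600 + 240 − 60 + 10 − 1 = 309.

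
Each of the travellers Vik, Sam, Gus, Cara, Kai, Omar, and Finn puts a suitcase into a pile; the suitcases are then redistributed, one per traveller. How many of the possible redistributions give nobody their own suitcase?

1854

Count assignments avoiding every fixed point. For any j of the 7 travellers fixed to their own suitcase, the other 7−j can be arranged in (7−j)! ways.
By inclusion–exclusion this is Σ_{j=0}^{7} (−1)^j C(7,j)·(7−j)!.
Computing: 5040 − 5040 + 2520 − 840 + 210 − 42 + 7 − 1 = 1854.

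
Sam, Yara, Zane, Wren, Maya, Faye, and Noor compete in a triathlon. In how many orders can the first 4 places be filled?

There are 7 choices for 1st place, 6 for 2nd, and so on down to 4 for position 4.
That gives 7 × 6 × 5 × 4 = 840.

840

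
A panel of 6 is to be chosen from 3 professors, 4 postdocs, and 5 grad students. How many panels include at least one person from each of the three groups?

805

Total 6-person selections from all 12: C(12,6) = 924.
Subtract selections that omit an entire group: no professors → C(9,6) = 84; no postdocs → C(8,6) = 28; no grad students → C(7,6) = 7.
Add back selections omitting two groups (i.e. drawn from a single group): C(3,6) + C(4,6) + C(5,6) = 0.
By inclusion–exclusion: 924 − 119 + 0 = 805.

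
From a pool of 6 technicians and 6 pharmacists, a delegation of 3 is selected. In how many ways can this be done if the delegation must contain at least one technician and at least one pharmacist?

180

Total 3-person selections from all 12: C(12,3) = 220.
Selections missing a whole group: no technicians → C(6,3) = 20; no pharmacists → C(6,3) = 20.
Both groups omitted at once is impossible, so 220 − 40 = 180.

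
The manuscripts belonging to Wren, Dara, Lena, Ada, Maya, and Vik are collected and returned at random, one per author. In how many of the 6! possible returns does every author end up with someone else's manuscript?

Let Aᵢ be the assignments in which author i gets their own manuscript. We want the size of the complement of A₁∪…∪A_6.
By inclusion–exclusion this is Σ_{j=0}^{6} (−1)^j C(6,j)·(6−j)!.
Computing: 720 − 720 + 360 − 120 + 30 − 6 + 1 = 265.

265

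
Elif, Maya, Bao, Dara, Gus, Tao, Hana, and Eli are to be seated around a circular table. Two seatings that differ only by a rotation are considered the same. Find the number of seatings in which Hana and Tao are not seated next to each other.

Without the restriction there are (7)! = 5040 seatings.
Seatings with Hana beside Tao: treat them as a block with 2 internal orders, giving 2 × (6)! = 1440.
Subtracting, 5040 − 1440 = 3600.

3600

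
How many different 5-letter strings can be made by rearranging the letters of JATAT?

30

Letter multiplicities in JATAT: A×2, J×1, T×2.
So there are 5! / (2!·2!) = 30 distinguishable arrangements.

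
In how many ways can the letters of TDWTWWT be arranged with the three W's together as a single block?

20

Treat the 3 copies of W as a single block. The multiset to arrange is then {WWW, D, T, T, T}, 5 items in all.
That gives (5)!/(3!) = 20 arrangements.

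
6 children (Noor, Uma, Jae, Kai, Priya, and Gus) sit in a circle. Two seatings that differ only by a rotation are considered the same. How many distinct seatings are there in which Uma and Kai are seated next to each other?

Glue Uma and Kai into a block (2 internal orders). Seating 5 units around a circle gives (4)! arrangements.
So 2 × (4)! = 2 × 24 = 48.

48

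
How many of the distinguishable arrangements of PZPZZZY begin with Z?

Fix Z in the first position and arrange the remaining 6 letters.
Those 6 letters have P appearing twice and Z appearing 3 times, giving (6)!/(3!·2!) = 60.

60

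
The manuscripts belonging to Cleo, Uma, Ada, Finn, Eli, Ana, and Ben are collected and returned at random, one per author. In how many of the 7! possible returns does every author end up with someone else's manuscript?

Let Aᵢ be the assignments in which author i gets their own manuscript. We want the size of the complement of A₁∪…∪A_7.
By inclusion–exclusion this is Σ_{j=0}^{7} (−1)^j C(7,j)·(7−j)!.
Computing: 5040 − 5040 + 2520 − 840 + 210 − 42 + 7 − 1 = 1854.

1854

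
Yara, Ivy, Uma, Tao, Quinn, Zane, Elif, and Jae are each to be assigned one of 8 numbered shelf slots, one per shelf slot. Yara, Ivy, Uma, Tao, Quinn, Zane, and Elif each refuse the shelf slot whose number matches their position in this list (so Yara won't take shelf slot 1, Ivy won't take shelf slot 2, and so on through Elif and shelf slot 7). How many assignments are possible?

16687

Let Aᵢ (for 1 ≤ i ≤ 7) be the placements that put person i in their forbidden shelf slot. Any j of these fix j positions, leaving (8−j)! ways to fill the rest, and there are C(7,j) ways to pick which j.
By inclusion–exclusion, the number of valid placements is Σ_{j=0}^{7} (−1)^j C(7,j)·(8−j)!.
Computing: 40320 − 35280 + 15120 − 4200 + 840 − 126 + 14 − 1 = 16687.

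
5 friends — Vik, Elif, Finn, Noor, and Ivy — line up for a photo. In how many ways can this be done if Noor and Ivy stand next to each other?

48

Treat {Noor, Ivy} as a single unit. There are 4 units to order, and the pair itself can be ordered 2 ways.
That gives 2 × 4! = 2 × 24 = 48.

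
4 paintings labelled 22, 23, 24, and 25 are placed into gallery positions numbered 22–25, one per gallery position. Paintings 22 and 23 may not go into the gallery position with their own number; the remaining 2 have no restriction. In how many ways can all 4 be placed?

Let Aᵢ (for i ∈ {22, 23}) be the placements that put painting i in its forbidden gallery position. Any j of these fix j positions, leaving (4−j)! ways to fill the rest, and there are C(2,j) ways to pick which j.
By inclusion–exclusion, the number of valid placements is Σ_{j=0}^{2} (−1)^j C(2,j)·(4−j)!.
Computing: 24 − 12 + 2 = 14.

14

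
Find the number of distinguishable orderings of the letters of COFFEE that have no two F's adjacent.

There are 6!/(2!·2!) = 180 arrangements of COFFEE in total.
Arrangements with the F's together: treat FF as one letter, giving (5)!/(2!) = 60.
Subtracting, 180 − 60 = 120 arrangements keep the F's apart.

120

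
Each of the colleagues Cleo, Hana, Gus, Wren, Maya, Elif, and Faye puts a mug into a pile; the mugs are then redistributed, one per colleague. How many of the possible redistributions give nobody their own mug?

1854

Count assignments avoiding every fixed point. For any j of the 7 colleagues fixed to their own mug, the other 7−j can be arranged in (7−j)! ways.
By inclusion–exclusion this is Σ_{j=0}^{7} (−1)^j C(7,j)·(7−j)!.
Computing: 5040 − 5040 + 2520 − 840 + 210 − 42 + 7 − 1 = 1854.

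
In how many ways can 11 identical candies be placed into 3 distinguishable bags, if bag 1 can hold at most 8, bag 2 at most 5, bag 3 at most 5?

30

Without the upper bounds there are C(13,2) = 78 ways to split 11 among 3 bags.
Subtract solutions that violate a single cap (substitute x_i' = x_i − (cap_i+1)): x_1 ≥ 9 gives C(4,2) = 6; x_2 ≥ 6 gives C(7,2) = 21; x_3 ≥ 6 gives C(7,2) = 21. Together 48.
No two caps can be exceeded simultaneously, so the pair terms are all 0.
By inclusion–exclusion the count is 78 − 48 + 0 = 30.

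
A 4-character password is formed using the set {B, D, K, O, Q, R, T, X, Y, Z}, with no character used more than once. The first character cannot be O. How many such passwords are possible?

4536

The first character has 10−1 = 9 choices (anything except O).
The remaining 3 characters are filled from the other 9 symbols without repetition: 9 × 8 × 7 = 504.
Total: 9 × 504 = 4536.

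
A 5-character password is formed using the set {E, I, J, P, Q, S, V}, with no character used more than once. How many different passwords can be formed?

2520

With no repetition, fill the 5 characters in order: 7 choices, then 6, down to 3.
7 × 6 × 5 × 4 × 3 = 2520.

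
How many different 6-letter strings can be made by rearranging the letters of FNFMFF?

30

The 6 letters of FNFMFF have repeats: F appearing 4 times.
So there are 6! / (4!) = 30 distinguishable arrangements.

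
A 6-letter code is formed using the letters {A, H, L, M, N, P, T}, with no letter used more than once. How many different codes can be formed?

Choose and order 6 of the 7 symbols: the first letter has 7 options, the next 6, and so on down to 2.
That product is 7 × 6 × 5 × 4 × 3 × 2 = 5040.

5040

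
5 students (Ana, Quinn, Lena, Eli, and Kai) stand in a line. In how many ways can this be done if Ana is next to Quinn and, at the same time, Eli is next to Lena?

Treat {Ana,Quinn} as one block (2 orders) and {Eli,Lena} as another (2 orders).
That leaves 3 units to arrange: 2 × 2 × 3! = 4 × 6 = 24.

24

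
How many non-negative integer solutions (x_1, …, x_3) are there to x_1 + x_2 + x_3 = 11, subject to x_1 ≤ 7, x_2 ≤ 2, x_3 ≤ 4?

6

Ignoring the caps, the number of non-negative solutions to x_1+…+x_3 = 11 is C(13,2) = 78.
Subtract solutions that violate a single cap (substitute x_i' = x_i − (cap_i+1)): x_1 ≥ 8 gives C(5,2) = 10; x_2 ≥ 3 gives C(10,2) = 45; x_3 ≥ 5 gives C(8,2) = 28. Together 83.
Add back pairs where two caps are both exceeded: 1 + 0 + 10 = 11.
By inclusion–exclusion the count is 78 − 83 + 11 = 6.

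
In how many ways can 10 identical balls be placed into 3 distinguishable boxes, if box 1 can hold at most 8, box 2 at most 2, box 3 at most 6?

18

Ignoring the caps, the number of non-negative solutions to x_1+…+x_3 = 10 is C(12,2) = 66.
Subtract solutions that violate a single cap (substitute x_i' = x_i − (cap_i+1)): x_1 ≥ 9 gives C(3,2) = 3; x_2 ≥ 3 gives C(9,2) = 36; x_3 ≥ 7 gives C(5,2) = 10. Together 49.
Add back pairs where two caps are both exceeded: 0 + 0 + 1 = 1.
By inclusion–exclusion the count is 66 − 49 + 1 = 18.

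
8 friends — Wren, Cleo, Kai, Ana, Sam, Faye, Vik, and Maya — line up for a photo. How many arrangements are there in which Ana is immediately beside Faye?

10080

Place the 6 others and the Ana-Faye pair as 7 objects in a line; the pair has 2 internal arrangements.
That gives 2 × 7! = 2 × 5040 = 10080.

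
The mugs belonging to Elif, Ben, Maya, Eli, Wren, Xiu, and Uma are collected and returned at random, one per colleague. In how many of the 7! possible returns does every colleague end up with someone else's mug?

1854

This is the derangement count D_7: permutations of 7 items with no fixed point.
By inclusion–exclusion this is Σ_{j=0}^{7} (−1)^j C(7,j)·(7−j)!.
Computing: 5040 − 5040 + 2520 − 840 + 210 − 42 + 7 − 1 = 1854.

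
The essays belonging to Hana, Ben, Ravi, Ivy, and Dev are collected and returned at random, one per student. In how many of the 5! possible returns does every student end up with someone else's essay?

44

This is the derangement count D_5: permutations of 5 items with no fixed point.
By inclusion–exclusion this is Σ_{j=0}^{5} (−1)^j C(5,j)·(5−j)!.
Computing: 120 − 120 + 60 − 20 + 5 − 1 = 44.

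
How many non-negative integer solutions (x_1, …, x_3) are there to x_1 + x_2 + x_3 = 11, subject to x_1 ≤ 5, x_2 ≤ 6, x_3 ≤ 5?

21

Ignoring the caps, the number of non-negative solutions to x_1+…+x_3 = 11 is C(13,2) = 78.
Subtract solutions that violate a single cap (substitute x_i' = x_i − (cap_i+1)): x_1 ≥ 6 gives C(7,2) = 21; x_2 ≥ 7 gives C(6,2) = 15; x_3 ≥ 6 gives C(7,2) = 21. Together 57.
No two caps can be exceeded simultaneously, so the pair terms are all 0.
By inclusion–exclusion the count is 78 − 57 + 0 = 21.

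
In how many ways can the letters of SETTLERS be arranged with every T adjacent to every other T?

Treat the 2 copies of T as a single block. The multiset to arrange is then {TT, E, E, L, R, S, S}, 7 items in all.
That gives (7)!/(2!·2!) = 1260 arrangements.

1260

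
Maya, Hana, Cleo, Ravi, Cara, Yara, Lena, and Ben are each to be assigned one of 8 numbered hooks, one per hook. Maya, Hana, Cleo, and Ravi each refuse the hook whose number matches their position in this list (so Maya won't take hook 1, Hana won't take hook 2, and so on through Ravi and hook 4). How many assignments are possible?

Let Aᵢ (for 1 ≤ i ≤ 4) be the placements that put person i in their forbidden hook. Any j of these fix j positions, leaving (8−j)! ways to fill the rest, and there are C(4,j) ways to pick which j.
By inclusion–exclusion, the number of valid placements is Σ_{j=0}^{4} (−1)^j C(4,j)·(8−j)!.
Computing: 40320 − 20160 + 4320 − 480 + 24 = 24024.

24024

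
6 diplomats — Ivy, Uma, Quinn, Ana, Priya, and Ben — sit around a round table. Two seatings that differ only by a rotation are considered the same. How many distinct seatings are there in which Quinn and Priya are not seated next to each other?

72

Without the restriction there are (5)! = 120 seatings.
Those with Quinn next to Priya: fuse the pair into one unit and seat 5 units around a circle — 2·(4)! = 48.
Subtracting, 120 − 48 = 72.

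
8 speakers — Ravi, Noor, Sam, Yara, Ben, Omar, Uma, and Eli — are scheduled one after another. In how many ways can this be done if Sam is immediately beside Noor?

10080

Place the 6 others and the Sam-Noor pair as 7 objects in a line; the pair has 2 internal arrangements.
That gives 2 × 7! = 2 × 5040 = 10080.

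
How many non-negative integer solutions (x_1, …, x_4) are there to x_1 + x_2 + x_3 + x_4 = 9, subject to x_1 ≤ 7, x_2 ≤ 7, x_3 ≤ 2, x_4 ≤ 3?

82

Ignoring the caps, the number of non-negative solutions to x_1+…+x_4 = 9 is C(12,3) = 220.
Subtract solutions that violate a single cap (substitute x_i' = x_i − (cap_i+1)): x_1 ≥ 8 gives C(4,3) = 4; x_2 ≥ 8 gives C(4,3) = 4; x_3 ≥ 3 gives C(9,3) = 84; x_4 ≥ 4 gives C(8,3) = 56. Together 148.
Add back pairs where two caps are both exceeded: 0 + 0 + 0 + 0 + 0 + 10 = 10.
By inclusion–exclusion the count is 220 − 148 + 10 = 82.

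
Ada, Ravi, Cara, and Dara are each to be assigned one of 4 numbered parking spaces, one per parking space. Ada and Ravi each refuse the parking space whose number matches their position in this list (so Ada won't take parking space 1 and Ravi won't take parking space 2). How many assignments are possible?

Let Aᵢ (for i ∈ {1, 2}) be the placements that put person i in their forbidden parking space. Any j of these fix j positions, leaving (4−j)! ways to fill the rest, and there are C(2,j) ways to pick which j.
By inclusion–exclusion, the number of valid placements is Σ_{j=0}^{2} (−1)^j C(2,j)·(4−j)!.
Computing: 24 − 12 + 2 = 14.

14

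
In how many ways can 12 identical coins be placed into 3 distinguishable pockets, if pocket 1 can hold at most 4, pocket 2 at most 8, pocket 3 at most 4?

Ignoring the caps, the number of non-negative solutions to x_1+…+x_3 = 12 is C(14,2) = 91.
Subtract solutions that violate a single cap (substitute x_i' = x_i − (cap_i+1)): x_1 ≥ 5 gives C(9,2) = 36; x_2 ≥ 9 gives C(5,2) = 10; x_3 ≥ 5 gives C(9,2) = 36. Together 82.
Add back pairs where two caps are both exceeded: 0 + 6 + 0 = 6.
By inclusion–exclusion the count is 91 − 82 + 6 = 15.

15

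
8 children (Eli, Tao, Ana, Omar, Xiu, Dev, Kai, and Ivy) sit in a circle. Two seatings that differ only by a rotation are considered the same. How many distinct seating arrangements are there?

Seat Eli anywhere (absorbing the rotational symmetry), then permute the other 7: (7)! = 5040.

5040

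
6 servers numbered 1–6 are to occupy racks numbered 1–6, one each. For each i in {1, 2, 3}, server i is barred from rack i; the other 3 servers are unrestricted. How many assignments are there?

426

Let Aᵢ (for i ∈ {1, 2, 3}) be the placements that put server i in its forbidden rack. Any j of these fix j positions, leaving (6−j)! ways to fill the rest, and there are C(3,j) ways to pick which j.
By inclusion–exclusion, the number of valid placements is Σ_{j=0}^{3} (−1)^j C(3,j)·(6−j)!.
Computing: 720 − 360 + 72 − 6 = 426.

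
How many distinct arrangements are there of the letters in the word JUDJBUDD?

1680

The 8 letters of JUDJBUDD have repeats: D appearing 3 times, J appearing twice, and U appearing twice.
So there are 8! / (3!·2!·2!) = 1680 distinguishable arrangements.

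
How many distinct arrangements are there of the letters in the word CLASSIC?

Letter multiplicities in CLASSIC: A×1, C×2, I×1, L×1, S×2.
Dividing 7! = 5040 by 2!·2! = 4 for the repeated letters gives 1260.

1260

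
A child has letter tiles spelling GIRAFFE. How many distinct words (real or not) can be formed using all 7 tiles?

The 7 letters of GIRAFFE have repeats: F appearing twice.
Dividing 7! = 5040 by 2! = 2 for the repeated letters gives 2520.

2520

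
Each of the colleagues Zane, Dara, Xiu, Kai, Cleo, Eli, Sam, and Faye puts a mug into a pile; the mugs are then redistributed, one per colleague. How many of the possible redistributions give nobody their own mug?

14833

This is the derangement count D_8: permutations of 8 items with no fixed point.
By inclusion–exclusion this is Σ_{j=0}^{8} (−1)^j C(8,j)·(8−j)!.
Computing: 40320 − 40320 + 20160 − 6720 + 1680 − 336 + 56 − 8 + 1 = 14833.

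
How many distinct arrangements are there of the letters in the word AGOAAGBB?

The 8 letters of AGOAAGBB have repeats: A appearing 3 times, B appearing twice, and G appearing twice.
Dividing 8! = 40320 by 3!·2!·2! = 24 for the repeated letters gives 1680.

1680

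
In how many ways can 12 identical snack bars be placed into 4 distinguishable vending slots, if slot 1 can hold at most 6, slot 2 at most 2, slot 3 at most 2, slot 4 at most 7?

36

By stars and bars, unrestricted non-negative solutions to x_1+…+x_4 = 12 number C(12+3,3) = 455.
Subtract solutions that violate a single cap (substitute x_i' = x_i − (cap_i+1)): x_1 ≥ 7 gives C(8,3) = 56; x_2 ≥ 3 gives C(12,3) = 220; x_3 ≥ 3 gives C(12,3) = 220; x_4 ≥ 8 gives C(7,3) = 35. Together 531.
Add back pairs where two caps are both exceeded: 10 + 10 + 0 + 84 + 4 + 4 = 112.
By inclusion–exclusion the count is 455 − 531 + 112 = 36.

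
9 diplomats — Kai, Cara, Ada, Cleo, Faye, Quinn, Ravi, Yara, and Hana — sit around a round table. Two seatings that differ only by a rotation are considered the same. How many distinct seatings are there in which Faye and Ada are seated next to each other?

Treat {Faye, Ada} as one unit (2 internal orders) and seat the resulting 8 units around the table: (7)! circular arrangements.
So 2 × (7)! = 2 × 5040 = 10080.

10080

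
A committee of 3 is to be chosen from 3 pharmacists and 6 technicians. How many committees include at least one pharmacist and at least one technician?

63

Total 3-person selections from all 9: C(9,3) = 84.
Subtract selections that omit an entire group: no pharmacists → C(6,3) = 20; no technicians → C(3,3) = 1.
Both groups omitted at once is impossible, so 84 − 21 = 63.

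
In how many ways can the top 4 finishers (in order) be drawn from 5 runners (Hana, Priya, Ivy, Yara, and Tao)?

120

This is an ordered selection of 4 from 5: P(5,4).
That gives 5 × 4 × 3 × 2 = 120.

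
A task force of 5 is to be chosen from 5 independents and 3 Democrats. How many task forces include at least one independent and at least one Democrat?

55

Unrestricted: C(8,5) = 56 ways to pick any 5 of the 8.
Selections missing a whole group: no independents → C(3,5) = 0; no Democrats → C(5,5) = 1.
Both groups omitted at once is impossible, so 56 − 1 = 55.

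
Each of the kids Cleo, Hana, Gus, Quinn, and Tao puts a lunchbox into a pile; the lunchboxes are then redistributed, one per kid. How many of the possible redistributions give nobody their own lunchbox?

Let Aᵢ be the assignments in which kid i gets their own lunchbox. We want the size of the complement of A₁∪…∪A_5.
By inclusion–exclusion this is Σ_{j=0}^{5} (−1)^j C(5,j)·(5−j)!.
Computing: 120 − 120 + 60 − 20 + 5 − 1 = 44.

44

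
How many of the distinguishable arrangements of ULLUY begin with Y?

Fix Y in the first position and arrange the remaining 4 letters.
Those 4 letters have L appearing twice and U appearing twice, giving (4)!/(2!·2!) = 6.

6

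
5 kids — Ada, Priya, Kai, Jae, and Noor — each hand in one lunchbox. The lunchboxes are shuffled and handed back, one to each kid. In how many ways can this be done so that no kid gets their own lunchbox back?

Count assignments avoiding every fixed point. For any j of the 5 kids fixed to their own lunchbox, the other 5−j can be arranged in (5−j)! ways.
By inclusion–exclusion this is Σ_{j=0}^{5} (−1)^j C(5,j)·(5−j)!.
Computing: 120 − 120 + 60 − 20 + 5 − 1 = 44.

44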